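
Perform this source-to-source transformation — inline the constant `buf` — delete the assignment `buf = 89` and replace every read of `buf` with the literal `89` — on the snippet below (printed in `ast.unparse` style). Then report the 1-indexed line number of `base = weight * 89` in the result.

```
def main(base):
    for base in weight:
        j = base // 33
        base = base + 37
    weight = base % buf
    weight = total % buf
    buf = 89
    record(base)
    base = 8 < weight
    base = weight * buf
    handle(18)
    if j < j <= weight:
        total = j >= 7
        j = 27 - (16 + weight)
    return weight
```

Transformed code:
def main(base):
    for base in weight:
        j = base // 33
        base = base + 37
    weight = base % 89
    weight = total % 89
    record(base)
    base = 8 < weight
    base = weight * 89
    handle(18)
    if j < j <= weight:
        total = j >= 7
        j = 27 - (16 + weight)
    return weight

9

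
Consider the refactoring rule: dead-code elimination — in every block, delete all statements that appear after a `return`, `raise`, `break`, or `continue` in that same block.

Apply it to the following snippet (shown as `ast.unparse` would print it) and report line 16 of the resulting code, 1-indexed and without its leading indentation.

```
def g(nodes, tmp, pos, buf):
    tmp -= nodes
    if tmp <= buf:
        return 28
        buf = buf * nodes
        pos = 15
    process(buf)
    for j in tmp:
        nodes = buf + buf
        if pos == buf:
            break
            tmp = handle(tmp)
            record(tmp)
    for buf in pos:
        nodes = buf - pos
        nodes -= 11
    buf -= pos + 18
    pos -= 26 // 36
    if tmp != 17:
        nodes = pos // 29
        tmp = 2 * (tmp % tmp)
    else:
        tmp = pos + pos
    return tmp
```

Transformed code:
def g(nodes, tmp, pos, buf):
    tmp -= nodes
    if tmp <= buf:
        return 28
    process(buf)
    for j in tmp:
        nodes = buf + buf
        if pos == buf:
            break
    for buf in pos:
        nodes = buf - pos
        nodes -= 11
    buf -= pos + 18
    pos -= 26 // 36
    if tmp != 17:
        nodes = pos // 29
        tmp = 2 * (tmp % tmp)
    else:
        tmp = pos + pos
    return tmp

nodes = pos // 29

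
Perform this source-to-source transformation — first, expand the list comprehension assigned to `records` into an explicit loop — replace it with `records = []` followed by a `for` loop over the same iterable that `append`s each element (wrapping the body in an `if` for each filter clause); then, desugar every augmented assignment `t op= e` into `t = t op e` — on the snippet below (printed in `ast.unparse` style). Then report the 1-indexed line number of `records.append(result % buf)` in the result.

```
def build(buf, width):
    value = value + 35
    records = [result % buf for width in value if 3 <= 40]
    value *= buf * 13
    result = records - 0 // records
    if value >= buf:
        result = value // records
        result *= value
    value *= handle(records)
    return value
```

Transformed code:
def build(buf, width):
    value = value + 35
    records = []
    for width in value:
        if 3 <= 40:
            records.append(result % buf)
    value = value * (buf * 13)
    result = records - 0 // records
    if value >= buf:
        result = value // records
        result = result * value
    value = value * handle(records)
    return value

6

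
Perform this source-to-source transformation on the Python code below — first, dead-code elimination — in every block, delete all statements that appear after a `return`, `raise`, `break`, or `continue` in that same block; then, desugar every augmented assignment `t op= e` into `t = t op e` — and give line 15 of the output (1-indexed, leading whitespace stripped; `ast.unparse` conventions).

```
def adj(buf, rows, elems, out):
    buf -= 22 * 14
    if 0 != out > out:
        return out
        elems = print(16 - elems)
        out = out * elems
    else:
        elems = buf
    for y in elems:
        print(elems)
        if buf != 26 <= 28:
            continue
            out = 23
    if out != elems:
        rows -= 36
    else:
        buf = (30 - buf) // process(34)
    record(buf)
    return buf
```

record(buf)

Transformed code:
def adj(buf, rows, elems, out):
    buf = buf - 22 * 14
    if 0 != out > out:
        return out
    else:
        elems = buf
    for y in elems:
        print(elems)
        if buf != 26 <= 28:
            continue
    if out != elems:
        rows = rows - 36
    else:
        buf = (30 - buf) // process(34)
    record(buf)
    return buf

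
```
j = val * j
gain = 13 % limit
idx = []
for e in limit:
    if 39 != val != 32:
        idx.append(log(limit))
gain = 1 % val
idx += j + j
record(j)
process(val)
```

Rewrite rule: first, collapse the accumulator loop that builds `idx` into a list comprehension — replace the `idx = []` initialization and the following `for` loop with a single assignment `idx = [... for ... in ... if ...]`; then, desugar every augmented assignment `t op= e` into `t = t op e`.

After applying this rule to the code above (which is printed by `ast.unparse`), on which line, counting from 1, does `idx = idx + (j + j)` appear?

Transformed code:
j = val * j
gain = 13 % limit
idx = [log(limit) for e in limit if 39 != val != 32]
gain = 1 % val
idx = idx + (j + j)
record(j)
process(val)

5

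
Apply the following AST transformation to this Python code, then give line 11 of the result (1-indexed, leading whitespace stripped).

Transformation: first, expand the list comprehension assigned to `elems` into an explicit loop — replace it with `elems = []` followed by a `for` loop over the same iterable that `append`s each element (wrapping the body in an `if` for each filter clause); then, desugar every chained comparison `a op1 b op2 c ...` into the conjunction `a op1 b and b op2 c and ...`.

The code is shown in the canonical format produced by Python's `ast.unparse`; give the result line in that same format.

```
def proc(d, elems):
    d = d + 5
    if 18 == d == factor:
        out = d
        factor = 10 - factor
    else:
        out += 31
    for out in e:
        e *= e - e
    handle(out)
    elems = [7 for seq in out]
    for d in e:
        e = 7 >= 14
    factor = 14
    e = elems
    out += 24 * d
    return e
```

Transformed code:
def proc(d, elems):
    d = d + 5
    if 18 == d and d == factor:
        out = d
        factor = 10 - factor
    else:
        out += 31
    for out in e:
        e *= e - e
    handle(out)
    elems = []
    for seq in out:
        elems.append(7)
    for d in e:
        e = 7 >= 14
    factor = 14
    e = elems
    out += 24 * d
    return e

elems = []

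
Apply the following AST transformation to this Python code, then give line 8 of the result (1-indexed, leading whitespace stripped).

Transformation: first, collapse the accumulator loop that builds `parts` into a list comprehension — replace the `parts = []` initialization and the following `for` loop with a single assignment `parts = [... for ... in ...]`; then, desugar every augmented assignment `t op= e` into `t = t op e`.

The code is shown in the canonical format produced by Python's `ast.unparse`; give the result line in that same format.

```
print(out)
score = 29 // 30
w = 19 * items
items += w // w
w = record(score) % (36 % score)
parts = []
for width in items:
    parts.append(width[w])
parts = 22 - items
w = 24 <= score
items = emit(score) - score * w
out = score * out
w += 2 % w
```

w = 24 <= score

Transformed code:
print(out)
score = 29 // 30
w = 19 * items
items = items + w // w
w = record(score) % (36 % score)
parts = [width[w] for width in items]
parts = 22 - items
w = 24 <= score
items = emit(score) - score * w
out = score * out
w = w + 2 % w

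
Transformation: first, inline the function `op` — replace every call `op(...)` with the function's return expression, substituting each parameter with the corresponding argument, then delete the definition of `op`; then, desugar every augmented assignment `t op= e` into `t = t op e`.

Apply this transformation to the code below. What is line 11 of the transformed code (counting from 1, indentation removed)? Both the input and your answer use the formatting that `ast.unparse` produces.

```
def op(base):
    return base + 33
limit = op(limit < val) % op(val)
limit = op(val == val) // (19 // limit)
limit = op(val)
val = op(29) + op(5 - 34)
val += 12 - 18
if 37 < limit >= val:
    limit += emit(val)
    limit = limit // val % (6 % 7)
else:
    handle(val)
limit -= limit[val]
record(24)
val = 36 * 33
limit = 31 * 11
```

Transformed code:
limit = ((limit < val) + 33) % (val + 33)
limit = ((val == val) + 33) // (19 // limit)
limit = val + 33
val = 29 + 33 + (5 - 34 + 33)
val = val + (12 - 18)
if 37 < limit >= val:
    limit = limit + emit(val)
    limit = limit // val % (6 % 7)
else:
    handle(val)
limit = limit - limit[val]
record(24)
val = 36 * 33
limit = 31 * 11

limit = limit - limit[val]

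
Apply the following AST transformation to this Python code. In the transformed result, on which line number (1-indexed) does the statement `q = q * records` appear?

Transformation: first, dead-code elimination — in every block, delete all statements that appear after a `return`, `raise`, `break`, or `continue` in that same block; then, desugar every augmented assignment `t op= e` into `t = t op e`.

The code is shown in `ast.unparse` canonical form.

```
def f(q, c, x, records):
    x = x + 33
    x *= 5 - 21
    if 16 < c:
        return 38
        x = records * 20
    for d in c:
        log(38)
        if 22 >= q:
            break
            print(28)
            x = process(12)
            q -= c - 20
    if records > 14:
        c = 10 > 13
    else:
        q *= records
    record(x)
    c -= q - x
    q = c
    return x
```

Transformed code:
def f(q, c, x, records):
    x = x + 33
    x = x * (5 - 21)
    if 16 < c:
        return 38
    for d in c:
        log(38)
        if 22 >= q:
            break
    if records > 14:
        c = 10 > 13
    else:
        q = q * records
    record(x)
    c = c - (q - x)
    q = c
    return x

13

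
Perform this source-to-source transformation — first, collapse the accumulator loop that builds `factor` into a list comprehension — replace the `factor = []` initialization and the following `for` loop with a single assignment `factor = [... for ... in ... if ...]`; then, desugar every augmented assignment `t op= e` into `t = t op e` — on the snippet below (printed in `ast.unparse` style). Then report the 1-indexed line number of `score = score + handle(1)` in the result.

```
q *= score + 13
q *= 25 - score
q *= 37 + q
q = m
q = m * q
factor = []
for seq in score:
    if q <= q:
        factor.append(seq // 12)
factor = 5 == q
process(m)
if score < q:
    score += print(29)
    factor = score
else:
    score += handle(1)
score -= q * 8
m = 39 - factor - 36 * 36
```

Transformed code:
q = q * (score + 13)
q = q * (25 - score)
q = q * (37 + q)
q = m
q = m * q
factor = [seq // 12 for seq in score if q <= q]
factor = 5 == q
process(m)
if score < q:
    score = score + print(29)
    factor = score
else:
    score = score + handle(1)
score = score - q * 8
m = 39 - factor - 36 * 36

13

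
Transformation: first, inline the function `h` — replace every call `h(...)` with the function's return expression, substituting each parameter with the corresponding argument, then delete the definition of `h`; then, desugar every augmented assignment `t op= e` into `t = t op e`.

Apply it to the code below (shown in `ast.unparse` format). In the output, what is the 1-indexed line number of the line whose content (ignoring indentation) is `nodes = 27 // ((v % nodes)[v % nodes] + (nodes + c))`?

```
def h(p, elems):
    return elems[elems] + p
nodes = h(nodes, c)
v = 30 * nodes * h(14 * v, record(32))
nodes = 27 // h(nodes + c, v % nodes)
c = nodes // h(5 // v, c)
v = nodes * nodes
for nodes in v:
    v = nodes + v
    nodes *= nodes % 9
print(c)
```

3

Transformed code:
nodes = c[c] + nodes
v = 30 * nodes * (record(32)[record(32)] + 14 * v)
nodes = 27 // ((v % nodes)[v % nodes] + (nodes + c))
c = nodes // (c[c] + 5 // v)
v = nodes * nodes
for nodes in v:
    v = nodes + v
    nodes = nodes * (nodes % 9)
print(c)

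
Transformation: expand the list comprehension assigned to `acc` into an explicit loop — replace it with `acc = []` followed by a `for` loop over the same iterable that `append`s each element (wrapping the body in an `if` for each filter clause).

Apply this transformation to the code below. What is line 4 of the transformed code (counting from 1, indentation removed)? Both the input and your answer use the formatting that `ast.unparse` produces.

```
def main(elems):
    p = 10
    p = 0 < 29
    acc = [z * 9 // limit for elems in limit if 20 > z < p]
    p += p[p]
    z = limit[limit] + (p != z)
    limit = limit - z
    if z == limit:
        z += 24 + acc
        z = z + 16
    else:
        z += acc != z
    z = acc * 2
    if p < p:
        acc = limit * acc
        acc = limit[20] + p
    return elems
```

acc = []

Transformed code:
def main(elems):
    p = 10
    p = 0 < 29
    acc = []
    for elems in limit:
        if 20 > z < p:
            acc.append(z * 9 // limit)
    p += p[p]
    z = limit[limit] + (p != z)
    limit = limit - z
    if z == limit:
        z += 24 + acc
        z = z + 16
    else:
        z += acc != z
    z = acc * 2
    if p < p:
        acc = limit * acc
        acc = limit[20] + p
    return elems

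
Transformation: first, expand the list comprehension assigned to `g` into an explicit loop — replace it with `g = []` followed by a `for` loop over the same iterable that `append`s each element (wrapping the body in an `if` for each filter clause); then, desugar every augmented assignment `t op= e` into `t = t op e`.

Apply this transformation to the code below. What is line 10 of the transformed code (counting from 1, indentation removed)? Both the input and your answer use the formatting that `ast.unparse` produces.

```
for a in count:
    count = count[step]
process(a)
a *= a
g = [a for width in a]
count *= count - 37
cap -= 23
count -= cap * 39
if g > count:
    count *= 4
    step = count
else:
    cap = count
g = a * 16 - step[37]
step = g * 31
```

Transformed code:
for a in count:
    count = count[step]
process(a)
a = a * a
g = []
for width in a:
    g.append(a)
count = count * (count - 37)
cap = cap - 23
count = count - cap * 39
if g > count:
    count = count * 4
    step = count
else:
    cap = count
g = a * 16 - step[37]
step = g * 31

count = count - cap * 39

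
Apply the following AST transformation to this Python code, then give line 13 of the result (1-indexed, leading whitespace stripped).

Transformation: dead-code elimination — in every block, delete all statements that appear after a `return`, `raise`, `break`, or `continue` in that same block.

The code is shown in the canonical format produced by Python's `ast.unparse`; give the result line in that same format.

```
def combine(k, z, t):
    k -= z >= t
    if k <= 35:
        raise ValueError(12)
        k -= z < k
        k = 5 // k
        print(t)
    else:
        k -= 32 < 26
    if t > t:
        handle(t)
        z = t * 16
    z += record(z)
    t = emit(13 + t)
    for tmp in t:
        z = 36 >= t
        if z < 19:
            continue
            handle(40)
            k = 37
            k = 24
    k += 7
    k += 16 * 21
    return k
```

z = 36 >= t

Transformed code:
def combine(k, z, t):
    k -= z >= t
    if k <= 35:
        raise ValueError(12)
    else:
        k -= 32 < 26
    if t > t:
        handle(t)
        z = t * 16
    z += record(z)
    t = emit(13 + t)
    for tmp in t:
        z = 36 >= t
        if z < 19:
            continue
    k += 7
    k += 16 * 21
    return k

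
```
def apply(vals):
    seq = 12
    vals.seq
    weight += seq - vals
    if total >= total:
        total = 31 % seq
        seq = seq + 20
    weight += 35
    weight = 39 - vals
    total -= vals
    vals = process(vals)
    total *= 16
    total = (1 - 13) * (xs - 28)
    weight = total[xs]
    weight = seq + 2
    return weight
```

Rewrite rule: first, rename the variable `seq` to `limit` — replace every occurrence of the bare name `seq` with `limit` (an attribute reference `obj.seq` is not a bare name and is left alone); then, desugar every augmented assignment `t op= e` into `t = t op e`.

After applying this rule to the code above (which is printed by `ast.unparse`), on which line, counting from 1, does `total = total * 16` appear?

12

Transformed code:
def apply(vals):
    limit = 12
    vals.seq
    weight = weight + (limit - vals)
    if total >= total:
        total = 31 % limit
        limit = limit + 20
    weight = weight + 35
    weight = 39 - vals
    total = total - vals
    vals = process(vals)
    total = total * 16
    total = (1 - 13) * (xs - 28)
    weight = total[xs]
    weight = limit + 2
    return weight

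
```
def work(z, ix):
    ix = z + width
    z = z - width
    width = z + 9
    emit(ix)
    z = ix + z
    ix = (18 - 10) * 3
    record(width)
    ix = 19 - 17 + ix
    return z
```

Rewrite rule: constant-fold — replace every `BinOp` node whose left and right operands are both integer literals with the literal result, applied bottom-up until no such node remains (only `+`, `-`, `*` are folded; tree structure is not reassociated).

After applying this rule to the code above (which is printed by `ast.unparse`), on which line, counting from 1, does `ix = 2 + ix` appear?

Transformed code:
def work(z, ix):
    ix = z + width
    z = z - width
    width = z + 9
    emit(ix)
    z = ix + z
    ix = 24
    record(width)
    ix = 2 + ix
    return z

9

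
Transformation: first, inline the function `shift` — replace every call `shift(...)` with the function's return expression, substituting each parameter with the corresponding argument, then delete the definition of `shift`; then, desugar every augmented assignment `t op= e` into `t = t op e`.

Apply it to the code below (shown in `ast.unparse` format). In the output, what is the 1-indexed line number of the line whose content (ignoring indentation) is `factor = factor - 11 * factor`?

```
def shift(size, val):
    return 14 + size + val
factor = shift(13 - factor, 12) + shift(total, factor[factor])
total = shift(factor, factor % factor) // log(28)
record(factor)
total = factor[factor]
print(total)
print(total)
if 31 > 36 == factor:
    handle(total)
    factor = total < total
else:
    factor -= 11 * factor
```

Transformed code:
factor = 14 + (13 - factor) + 12 + (14 + total + factor[factor])
total = (14 + factor + factor % factor) // log(28)
record(factor)
total = factor[factor]
print(total)
print(total)
if 31 > 36 == factor:
    handle(total)
    factor = total < total
else:
    factor = factor - 11 * factor

11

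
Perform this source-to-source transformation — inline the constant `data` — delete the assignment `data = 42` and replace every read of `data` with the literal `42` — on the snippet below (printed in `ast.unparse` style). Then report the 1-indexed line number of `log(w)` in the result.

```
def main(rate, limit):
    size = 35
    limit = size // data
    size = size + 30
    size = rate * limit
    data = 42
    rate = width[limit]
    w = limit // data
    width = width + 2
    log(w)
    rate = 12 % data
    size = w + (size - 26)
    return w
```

Transformed code:
def main(rate, limit):
    size = 35
    limit = size // 42
    size = size + 30
    size = rate * limit
    rate = width[limit]
    w = limit // 42
    width = width + 2
    log(w)
    rate = 12 % 42
    size = w + (size - 26)
    return w

9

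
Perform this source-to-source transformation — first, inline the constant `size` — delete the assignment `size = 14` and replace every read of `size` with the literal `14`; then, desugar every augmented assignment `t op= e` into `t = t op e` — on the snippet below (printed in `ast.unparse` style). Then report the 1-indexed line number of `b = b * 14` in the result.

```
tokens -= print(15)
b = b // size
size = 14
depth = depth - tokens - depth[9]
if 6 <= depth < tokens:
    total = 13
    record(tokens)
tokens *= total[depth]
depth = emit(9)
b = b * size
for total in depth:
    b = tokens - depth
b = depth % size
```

Transformed code:
tokens = tokens - print(15)
b = b // 14
depth = depth - tokens - depth[9]
if 6 <= depth < tokens:
    total = 13
    record(tokens)
tokens = tokens * total[depth]
depth = emit(9)
b = b * 14
for total in depth:
    b = tokens - depth
b = depth % 14

9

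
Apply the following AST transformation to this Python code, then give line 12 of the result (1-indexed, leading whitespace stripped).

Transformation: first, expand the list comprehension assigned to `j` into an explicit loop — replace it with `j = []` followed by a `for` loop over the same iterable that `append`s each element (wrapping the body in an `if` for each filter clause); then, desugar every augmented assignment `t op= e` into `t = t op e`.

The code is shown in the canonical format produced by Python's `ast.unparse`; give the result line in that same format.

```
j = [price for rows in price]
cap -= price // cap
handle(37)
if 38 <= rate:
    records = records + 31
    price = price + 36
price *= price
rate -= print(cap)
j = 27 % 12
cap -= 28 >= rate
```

cap = cap - (28 >= rate)

Transformed code:
j = []
for rows in price:
    j.append(price)
cap = cap - price // cap
handle(37)
if 38 <= rate:
    records = records + 31
    price = price + 36
price = price * price
rate = rate - print(cap)
j = 27 % 12
cap = cap - (28 >= rate)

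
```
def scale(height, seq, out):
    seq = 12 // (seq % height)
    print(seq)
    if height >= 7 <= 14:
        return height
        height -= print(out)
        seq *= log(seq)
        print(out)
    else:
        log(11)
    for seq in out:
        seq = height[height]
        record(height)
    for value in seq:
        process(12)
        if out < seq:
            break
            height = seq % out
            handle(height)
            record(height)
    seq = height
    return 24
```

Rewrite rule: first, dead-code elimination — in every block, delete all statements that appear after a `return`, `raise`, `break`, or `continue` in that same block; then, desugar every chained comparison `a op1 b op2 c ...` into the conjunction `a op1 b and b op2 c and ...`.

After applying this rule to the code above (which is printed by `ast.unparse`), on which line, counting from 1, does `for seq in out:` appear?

8

Transformed code:
def scale(height, seq, out):
    seq = 12 // (seq % height)
    print(seq)
    if height >= 7 and 7 <= 14:
        return height
    else:
        log(11)
    for seq in out:
        seq = height[height]
        record(height)
    for value in seq:
        process(12)
        if out < seq:
            break
    seq = height
    return 24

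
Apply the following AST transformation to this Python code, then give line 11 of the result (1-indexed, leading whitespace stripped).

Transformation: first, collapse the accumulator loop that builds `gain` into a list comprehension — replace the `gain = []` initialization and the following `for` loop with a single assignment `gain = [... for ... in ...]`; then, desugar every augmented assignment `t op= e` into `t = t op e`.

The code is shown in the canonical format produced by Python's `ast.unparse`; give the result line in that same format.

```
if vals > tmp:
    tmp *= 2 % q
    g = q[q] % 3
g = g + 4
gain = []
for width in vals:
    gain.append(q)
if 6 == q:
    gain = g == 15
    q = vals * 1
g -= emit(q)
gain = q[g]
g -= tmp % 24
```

g = g - tmp % 24

Transformed code:
if vals > tmp:
    tmp = tmp * (2 % q)
    g = q[q] % 3
g = g + 4
gain = [q for width in vals]
if 6 == q:
    gain = g == 15
    q = vals * 1
g = g - emit(q)
gain = q[g]
g = g - tmp % 24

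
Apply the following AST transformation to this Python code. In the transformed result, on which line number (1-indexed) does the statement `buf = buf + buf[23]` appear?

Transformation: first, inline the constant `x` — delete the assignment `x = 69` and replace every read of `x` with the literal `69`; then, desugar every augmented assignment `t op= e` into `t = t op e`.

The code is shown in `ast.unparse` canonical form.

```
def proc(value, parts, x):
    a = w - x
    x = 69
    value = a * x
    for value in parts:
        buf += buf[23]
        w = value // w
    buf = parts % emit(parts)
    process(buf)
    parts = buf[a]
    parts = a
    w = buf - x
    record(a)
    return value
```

5

Transformed code:
def proc(value, parts, x):
    a = w - 69
    value = a * 69
    for value in parts:
        buf = buf + buf[23]
        w = value // w
    buf = parts % emit(parts)
    process(buf)
    parts = buf[a]
    parts = a
    w = buf - 69
    record(a)
    return value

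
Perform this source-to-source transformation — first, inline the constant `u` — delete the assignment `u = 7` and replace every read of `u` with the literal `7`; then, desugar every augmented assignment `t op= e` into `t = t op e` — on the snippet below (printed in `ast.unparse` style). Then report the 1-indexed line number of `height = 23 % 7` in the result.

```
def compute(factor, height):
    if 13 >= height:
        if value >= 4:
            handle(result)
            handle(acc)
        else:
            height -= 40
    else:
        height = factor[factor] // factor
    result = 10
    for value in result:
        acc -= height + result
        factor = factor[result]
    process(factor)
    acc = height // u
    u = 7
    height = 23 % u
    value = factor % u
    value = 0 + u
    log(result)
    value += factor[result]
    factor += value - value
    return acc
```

Transformed code:
def compute(factor, height):
    if 13 >= height:
        if value >= 4:
            handle(result)
            handle(acc)
        else:
            height = height - 40
    else:
        height = factor[factor] // factor
    result = 10
    for value in result:
        acc = acc - (height + result)
        factor = factor[result]
    process(factor)
    acc = height // 7
    height = 23 % 7
    value = factor % 7
    value = 0 + 7
    log(result)
    value = value + factor[result]
    factor = factor + (value - value)
    return acc

16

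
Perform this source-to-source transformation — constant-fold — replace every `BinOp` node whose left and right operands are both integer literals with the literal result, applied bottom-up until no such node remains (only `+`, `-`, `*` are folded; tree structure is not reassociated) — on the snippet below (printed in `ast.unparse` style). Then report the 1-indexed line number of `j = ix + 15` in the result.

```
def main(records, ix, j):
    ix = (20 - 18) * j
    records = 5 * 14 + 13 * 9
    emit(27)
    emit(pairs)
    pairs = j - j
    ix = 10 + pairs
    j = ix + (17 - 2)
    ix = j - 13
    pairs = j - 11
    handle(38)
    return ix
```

8

Transformed code:
def main(records, ix, j):
    ix = 2 * j
    records = 187
    emit(27)
    emit(pairs)
    pairs = j - j
    ix = 10 + pairs
    j = ix + 15
    ix = j - 13
    pairs = j - 11
    handle(38)
    return ix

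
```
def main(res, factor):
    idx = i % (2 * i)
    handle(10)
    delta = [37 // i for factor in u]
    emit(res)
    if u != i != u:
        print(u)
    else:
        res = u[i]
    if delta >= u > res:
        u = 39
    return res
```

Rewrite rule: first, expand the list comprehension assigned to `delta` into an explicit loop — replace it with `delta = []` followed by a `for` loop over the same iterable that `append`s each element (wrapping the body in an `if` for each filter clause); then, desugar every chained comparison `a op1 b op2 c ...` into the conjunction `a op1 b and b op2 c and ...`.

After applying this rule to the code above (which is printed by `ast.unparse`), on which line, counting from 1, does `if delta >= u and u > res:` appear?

12

Transformed code:
def main(res, factor):
    idx = i % (2 * i)
    handle(10)
    delta = []
    for factor in u:
        delta.append(37 // i)
    emit(res)
    if u != i and i != u:
        print(u)
    else:
        res = u[i]
    if delta >= u and u > res:
        u = 39
    return res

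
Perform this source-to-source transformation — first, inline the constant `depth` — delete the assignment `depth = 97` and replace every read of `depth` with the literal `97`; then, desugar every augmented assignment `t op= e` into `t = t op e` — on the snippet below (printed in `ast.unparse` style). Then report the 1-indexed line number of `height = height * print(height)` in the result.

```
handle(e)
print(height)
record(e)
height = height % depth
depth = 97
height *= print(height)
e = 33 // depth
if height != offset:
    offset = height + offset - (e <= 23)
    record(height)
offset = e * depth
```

5

Transformed code:
handle(e)
print(height)
record(e)
height = height % 97
height = height * print(height)
e = 33 // 97
if height != offset:
    offset = height + offset - (e <= 23)
    record(height)
offset = e * 97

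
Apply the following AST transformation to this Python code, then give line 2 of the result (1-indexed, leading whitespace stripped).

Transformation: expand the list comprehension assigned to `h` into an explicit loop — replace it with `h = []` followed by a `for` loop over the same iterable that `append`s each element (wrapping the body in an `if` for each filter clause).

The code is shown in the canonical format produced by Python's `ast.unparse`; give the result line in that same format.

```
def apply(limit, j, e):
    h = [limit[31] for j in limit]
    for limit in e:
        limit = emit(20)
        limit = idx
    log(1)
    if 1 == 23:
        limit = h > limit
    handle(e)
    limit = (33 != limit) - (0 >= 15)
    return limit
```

Transformed code:
def apply(limit, j, e):
    h = []
    for j in limit:
        h.append(limit[31])
    for limit in e:
        limit = emit(20)
        limit = idx
    log(1)
    if 1 == 23:
        limit = h > limit
    handle(e)
    limit = (33 != limit) - (0 >= 15)
    return limit

h = []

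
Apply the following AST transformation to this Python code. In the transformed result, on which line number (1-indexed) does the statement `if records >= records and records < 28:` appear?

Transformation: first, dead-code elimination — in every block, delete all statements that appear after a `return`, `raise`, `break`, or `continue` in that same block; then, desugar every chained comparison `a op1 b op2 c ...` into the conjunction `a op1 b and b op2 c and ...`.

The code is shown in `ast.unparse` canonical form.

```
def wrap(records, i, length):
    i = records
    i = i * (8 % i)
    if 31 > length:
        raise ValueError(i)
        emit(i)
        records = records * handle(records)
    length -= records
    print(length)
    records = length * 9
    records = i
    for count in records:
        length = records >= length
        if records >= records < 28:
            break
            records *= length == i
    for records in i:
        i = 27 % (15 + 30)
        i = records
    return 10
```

12

Transformed code:
def wrap(records, i, length):
    i = records
    i = i * (8 % i)
    if 31 > length:
        raise ValueError(i)
    length -= records
    print(length)
    records = length * 9
    records = i
    for count in records:
        length = records >= length
        if records >= records and records < 28:
            break
    for records in i:
        i = 27 % (15 + 30)
        i = records
    return 10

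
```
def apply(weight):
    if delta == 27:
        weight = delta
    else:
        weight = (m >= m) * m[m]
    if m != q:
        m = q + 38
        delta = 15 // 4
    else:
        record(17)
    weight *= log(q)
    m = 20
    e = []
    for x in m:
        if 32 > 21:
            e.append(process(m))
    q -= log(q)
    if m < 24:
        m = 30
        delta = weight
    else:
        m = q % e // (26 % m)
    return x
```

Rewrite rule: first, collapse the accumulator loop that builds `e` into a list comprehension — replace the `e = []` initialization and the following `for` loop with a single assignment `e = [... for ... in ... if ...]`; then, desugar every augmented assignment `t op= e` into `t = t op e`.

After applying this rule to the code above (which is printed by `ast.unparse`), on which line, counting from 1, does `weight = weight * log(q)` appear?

Transformed code:
def apply(weight):
    if delta == 27:
        weight = delta
    else:
        weight = (m >= m) * m[m]
    if m != q:
        m = q + 38
        delta = 15 // 4
    else:
        record(17)
    weight = weight * log(q)
    m = 20
    e = [process(m) for x in m if 32 > 21]
    q = q - log(q)
    if m < 24:
        m = 30
        delta = weight
    else:
        m = q % e // (26 % m)
    return x

11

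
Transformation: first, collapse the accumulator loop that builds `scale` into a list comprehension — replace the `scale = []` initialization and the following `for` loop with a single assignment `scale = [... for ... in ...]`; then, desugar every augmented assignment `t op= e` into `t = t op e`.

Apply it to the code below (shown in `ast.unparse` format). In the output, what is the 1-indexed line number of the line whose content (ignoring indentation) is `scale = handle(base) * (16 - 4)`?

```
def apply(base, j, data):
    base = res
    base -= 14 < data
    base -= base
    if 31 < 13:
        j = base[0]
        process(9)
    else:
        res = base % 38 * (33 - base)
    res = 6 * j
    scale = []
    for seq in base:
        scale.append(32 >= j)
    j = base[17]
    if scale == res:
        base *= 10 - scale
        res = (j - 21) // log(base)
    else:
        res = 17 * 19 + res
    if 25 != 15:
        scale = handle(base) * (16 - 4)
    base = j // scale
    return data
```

19

Transformed code:
def apply(base, j, data):
    base = res
    base = base - (14 < data)
    base = base - base
    if 31 < 13:
        j = base[0]
        process(9)
    else:
        res = base % 38 * (33 - base)
    res = 6 * j
    scale = [32 >= j for seq in base]
    j = base[17]
    if scale == res:
        base = base * (10 - scale)
        res = (j - 21) // log(base)
    else:
        res = 17 * 19 + res
    if 25 != 15:
        scale = handle(base) * (16 - 4)
    base = j // scale
    return data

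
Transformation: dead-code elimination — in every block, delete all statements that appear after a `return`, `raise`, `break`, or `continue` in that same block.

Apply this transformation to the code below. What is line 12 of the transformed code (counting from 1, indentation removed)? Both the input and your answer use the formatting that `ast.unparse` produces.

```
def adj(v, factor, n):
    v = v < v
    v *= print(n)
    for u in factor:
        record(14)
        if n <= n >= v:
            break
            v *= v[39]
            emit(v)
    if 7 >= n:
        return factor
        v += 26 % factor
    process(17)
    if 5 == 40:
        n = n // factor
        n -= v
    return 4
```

n = n // factor

Transformed code:
def adj(v, factor, n):
    v = v < v
    v *= print(n)
    for u in factor:
        record(14)
        if n <= n >= v:
            break
    if 7 >= n:
        return factor
    process(17)
    if 5 == 40:
        n = n // factor
        n -= v
    return 4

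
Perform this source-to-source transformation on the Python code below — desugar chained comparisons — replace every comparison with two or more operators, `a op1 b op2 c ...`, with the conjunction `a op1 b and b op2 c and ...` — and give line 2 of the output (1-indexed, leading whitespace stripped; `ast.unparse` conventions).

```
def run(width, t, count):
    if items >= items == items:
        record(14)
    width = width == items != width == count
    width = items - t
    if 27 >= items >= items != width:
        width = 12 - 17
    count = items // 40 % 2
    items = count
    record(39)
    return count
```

if items >= items and items == items:

Transformed code:
def run(width, t, count):
    if items >= items and items == items:
        record(14)
    width = width == items and items != width and (width == count)
    width = items - t
    if 27 >= items and items >= items and (items != width):
        width = 12 - 17
    count = items // 40 % 2
    items = count
    record(39)
    return count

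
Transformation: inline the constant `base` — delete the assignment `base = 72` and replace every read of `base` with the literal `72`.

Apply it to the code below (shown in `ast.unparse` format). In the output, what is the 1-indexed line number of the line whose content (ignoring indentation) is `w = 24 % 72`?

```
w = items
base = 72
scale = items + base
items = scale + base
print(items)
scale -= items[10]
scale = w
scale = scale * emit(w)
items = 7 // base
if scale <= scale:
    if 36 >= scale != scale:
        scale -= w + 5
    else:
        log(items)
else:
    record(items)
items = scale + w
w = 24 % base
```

17

Transformed code:
w = items
scale = items + 72
items = scale + 72
print(items)
scale -= items[10]
scale = w
scale = scale * emit(w)
items = 7 // 72
if scale <= scale:
    if 36 >= scale != scale:
        scale -= w + 5
    else:
        log(items)
else:
    record(items)
items = scale + w
w = 24 % 72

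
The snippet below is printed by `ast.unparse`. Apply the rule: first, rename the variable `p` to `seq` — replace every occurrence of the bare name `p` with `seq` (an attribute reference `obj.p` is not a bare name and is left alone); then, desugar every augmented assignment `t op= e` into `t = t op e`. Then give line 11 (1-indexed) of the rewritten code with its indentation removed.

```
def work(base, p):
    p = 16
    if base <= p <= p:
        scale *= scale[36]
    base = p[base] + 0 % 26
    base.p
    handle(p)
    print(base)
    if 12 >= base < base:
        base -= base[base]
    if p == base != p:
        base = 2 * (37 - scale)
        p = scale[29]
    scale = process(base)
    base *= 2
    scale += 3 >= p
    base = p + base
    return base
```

Transformed code:
def work(base, seq):
    seq = 16
    if base <= seq <= seq:
        scale = scale * scale[36]
    base = seq[base] + 0 % 26
    base.p
    handle(seq)
    print(base)
    if 12 >= base < base:
        base = base - base[base]
    if seq == base != seq:
        base = 2 * (37 - scale)
        seq = scale[29]
    scale = process(base)
    base = base * 2
    scale = scale + (3 >= seq)
    base = seq + base
    return base

if seq == base != seq:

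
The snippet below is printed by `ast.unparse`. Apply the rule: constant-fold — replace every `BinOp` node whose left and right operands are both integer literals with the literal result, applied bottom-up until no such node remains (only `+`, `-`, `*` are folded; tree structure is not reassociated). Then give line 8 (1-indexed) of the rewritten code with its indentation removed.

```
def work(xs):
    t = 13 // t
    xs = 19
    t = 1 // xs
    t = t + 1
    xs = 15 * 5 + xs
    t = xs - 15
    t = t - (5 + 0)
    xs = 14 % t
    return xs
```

t = t - 5

Transformed code:
def work(xs):
    t = 13 // t
    xs = 19
    t = 1 // xs
    t = t + 1
    xs = 75 + xs
    t = xs - 15
    t = t - 5
    xs = 14 % t
    return xs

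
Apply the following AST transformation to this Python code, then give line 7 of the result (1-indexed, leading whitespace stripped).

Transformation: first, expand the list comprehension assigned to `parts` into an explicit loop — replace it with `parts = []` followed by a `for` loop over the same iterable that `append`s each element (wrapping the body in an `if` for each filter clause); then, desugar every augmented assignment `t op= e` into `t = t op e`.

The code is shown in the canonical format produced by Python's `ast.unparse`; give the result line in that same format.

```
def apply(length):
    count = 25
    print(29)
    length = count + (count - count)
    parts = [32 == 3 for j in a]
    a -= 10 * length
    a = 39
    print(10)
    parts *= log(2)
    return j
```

Transformed code:
def apply(length):
    count = 25
    print(29)
    length = count + (count - count)
    parts = []
    for j in a:
        parts.append(32 == 3)
    a = a - 10 * length
    a = 39
    print(10)
    parts = parts * log(2)
    return j

parts.append(32 == 3)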